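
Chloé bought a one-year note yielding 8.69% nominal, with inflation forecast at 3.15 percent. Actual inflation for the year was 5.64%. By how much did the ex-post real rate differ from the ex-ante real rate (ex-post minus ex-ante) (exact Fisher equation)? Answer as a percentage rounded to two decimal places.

Ex-ante: (1 + 0.0869)/(1 + 0.0315) − 1 = 5.3708%
Ex-post: (1 + 0.0869)/(1 + 0.0564) − 1 = 2.8872%
Difference (ex-post − ex-ante) = -2.4837% → -2.48%.

-2.48%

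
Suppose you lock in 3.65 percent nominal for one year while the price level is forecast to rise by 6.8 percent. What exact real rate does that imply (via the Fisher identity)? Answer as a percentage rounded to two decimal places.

By the Fisher identity, 1 + r = (1 + i)/(1 + π).
1 + r = 1.03650 / 1.06800 = 0.970506
r = 0.970506 − 1 = -2.9494%, i.e. -2.95%.

-2.95%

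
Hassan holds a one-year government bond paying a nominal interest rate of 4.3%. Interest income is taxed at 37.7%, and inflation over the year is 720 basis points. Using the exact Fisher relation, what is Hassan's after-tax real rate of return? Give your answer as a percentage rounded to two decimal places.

After-tax nominal return = 4.3% × (1 − 0.377) = 2.6789%.
1 + r = 1.026789 / 1.07200 = 0.957826
After-tax real rate = 0.957826 − 1 → -4.22%.

-4.22%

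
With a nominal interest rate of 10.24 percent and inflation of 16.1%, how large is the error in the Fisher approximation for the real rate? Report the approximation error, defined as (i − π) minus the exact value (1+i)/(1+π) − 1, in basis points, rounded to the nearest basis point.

-81 basis points

Approximate: r ≈ 10.240% − 16.100% = -5.8600%
Exact: (1 + 0.1024)/(1 + 0.1610) − 1 = -5.0474%
Error = -5.8600% − (-5.0474%) = -0.8126% → -81 basis points.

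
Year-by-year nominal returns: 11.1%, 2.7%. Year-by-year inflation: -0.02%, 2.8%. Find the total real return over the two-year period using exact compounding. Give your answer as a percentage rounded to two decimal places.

Compound the nominal returns: 1.1110 × 1.0270 = 1.140997.
Compound inflation: 0.9998 × 1.0280 = 1.027794.
Deflate: 1.140997 / 1.027794 = 1.110141.
Total real return = 1.110141 − 1 → 11.01%.

11.01%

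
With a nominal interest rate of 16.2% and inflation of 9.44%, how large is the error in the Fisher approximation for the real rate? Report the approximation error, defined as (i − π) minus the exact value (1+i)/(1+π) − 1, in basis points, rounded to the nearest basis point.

58 basis points

Approximate: r ≈ 16.200% − 9.440% = 6.7600%
Exact: (1 + 0.1620)/(1 + 0.0944) − 1 = 6.1769%
Error = 6.7600% − 6.1769% = 0.5831% → 58 basis points.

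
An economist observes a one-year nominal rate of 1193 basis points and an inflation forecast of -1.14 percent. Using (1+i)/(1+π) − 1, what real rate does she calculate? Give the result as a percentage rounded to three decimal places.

By the Fisher equation, 1 + r = (1 + i)/(1 + π).
1 + r = 1.11930 / 0.98860 = 1.132207
r = 1.132207 − 1 = 13.2207%, i.e. 13.221%.

13.221%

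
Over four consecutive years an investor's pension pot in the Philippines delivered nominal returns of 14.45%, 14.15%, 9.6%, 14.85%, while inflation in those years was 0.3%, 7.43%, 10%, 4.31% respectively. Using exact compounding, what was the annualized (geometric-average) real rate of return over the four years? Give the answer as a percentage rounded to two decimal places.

Compound the nominal returns: 1.1445 × 1.1415 × 1.0960 × 1.1485 = 1.64449769.
Compound inflation: 1.0030 × 1.0743 × 1.1000 × 1.0431 = 1.23636055.
Deflate: 1.64449769 / 1.23636055 = 1.33011174.
Annualized real rate = 1.33011174^(1/4) − 1 = 7.3920% → 7.39%.

7.39%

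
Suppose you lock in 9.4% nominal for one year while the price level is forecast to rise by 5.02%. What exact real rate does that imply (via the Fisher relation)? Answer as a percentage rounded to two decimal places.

By the Fisher relation, 1 + r = (1 + i)/(1 + π).
1 + r = 1.09400 / 1.05020 = 1.041706
r = 1.041706 − 1 = 4.1706%, i.e. 4.17%.

4.17%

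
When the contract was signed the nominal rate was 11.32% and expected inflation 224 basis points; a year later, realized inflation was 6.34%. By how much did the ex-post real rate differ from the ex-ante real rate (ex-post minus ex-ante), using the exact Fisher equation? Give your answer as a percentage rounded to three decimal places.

Ex-ante: (1 + 0.1132)/(1 + 0.0224) − 1 = 8.8811%
Ex-post: (1 + 0.1132)/(1 + 0.0634) − 1 = 4.6831%
Difference (ex-post − ex-ante) = -4.1980% → -4.198%.

-4.198%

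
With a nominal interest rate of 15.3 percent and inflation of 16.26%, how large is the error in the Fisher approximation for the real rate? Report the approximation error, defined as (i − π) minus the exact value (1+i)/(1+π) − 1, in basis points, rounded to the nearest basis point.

-13 basis points

Approximate: r ≈ 15.300% − 16.260% = -0.9600%
Exact: (1 + 0.1530)/(1 + 0.1626) − 1 = -0.8257%
Error = -0.9600% − (-0.8257%) = -0.1343% → -13 basis points.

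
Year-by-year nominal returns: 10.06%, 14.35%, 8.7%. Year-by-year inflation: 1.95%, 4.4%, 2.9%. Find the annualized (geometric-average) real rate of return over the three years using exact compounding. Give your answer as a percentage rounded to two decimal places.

Nominal growth factor = 1.1006 × 1.1435 × 1.0870 = 1.36802874
Price-level growth factor = 1.0195 × 1.0440 × 1.0290 = 1.09522438
Real growth factor = 1.36802874 / 1.09522438 = 1.24908536
Annualized real rate = 1.24908536^(1/3) − 1 = 7.6955% → 7.70%.

7.70%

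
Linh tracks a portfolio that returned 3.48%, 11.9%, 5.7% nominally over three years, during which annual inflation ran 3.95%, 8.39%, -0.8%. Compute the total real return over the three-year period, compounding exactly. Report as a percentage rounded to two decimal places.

9.51%

Compound the nominal returns: 1.0348 × 1.1190 × 1.0570 = 1.223944.
Compound inflation: 1.0395 × 1.0839 × 0.9920 = 1.117700.
Deflate: 1.223944 / 1.117700 = 1.095055.
Total real return = 1.095055 − 1 → 9.51%.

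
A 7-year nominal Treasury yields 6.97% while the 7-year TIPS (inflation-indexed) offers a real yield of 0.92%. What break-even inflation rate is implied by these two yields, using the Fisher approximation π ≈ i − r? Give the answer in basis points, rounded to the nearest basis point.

π ≈ i − r = 6.97% − 0.92% → 605 basis points.

605 basis points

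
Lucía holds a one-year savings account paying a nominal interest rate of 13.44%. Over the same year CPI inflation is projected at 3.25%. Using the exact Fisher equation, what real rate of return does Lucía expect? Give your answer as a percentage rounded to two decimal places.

9.87%

By the Fisher equation, 1 + r = (1 + i)/(1 + π).
1 + r = 1.13440 / 1.03250 = 1.098692
r = 1.098692 − 1 = 9.8692%, i.e. 9.87%.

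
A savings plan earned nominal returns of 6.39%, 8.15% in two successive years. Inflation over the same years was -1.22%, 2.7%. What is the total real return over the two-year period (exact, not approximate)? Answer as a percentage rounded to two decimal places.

Compound the nominal returns: 1.0639 × 1.0815 = 1.150608.
Compound inflation: 0.9878 × 1.0270 = 1.014471.
Deflate: 1.150608 / 1.014471 = 1.134195.
Total real return = 1.134195 − 1 → 13.42%.

13.42%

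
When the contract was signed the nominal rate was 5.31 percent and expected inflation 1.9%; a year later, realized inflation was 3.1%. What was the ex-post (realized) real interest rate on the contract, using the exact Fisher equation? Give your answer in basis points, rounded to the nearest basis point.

Ex-post: (1 + 0.0531)/(1 + 0.0310) − 1 = 2.1435%
So the realized real rate is 214 basis points.

214 basis points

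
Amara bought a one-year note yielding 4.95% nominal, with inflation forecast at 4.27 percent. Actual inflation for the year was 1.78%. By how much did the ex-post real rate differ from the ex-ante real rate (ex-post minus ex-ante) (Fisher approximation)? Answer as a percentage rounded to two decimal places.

2.49%

Ex-ante: 4.95% − 4.27% = 0.680%
Ex-post: 4.95% − 1.78% = 3.170%
Difference (ex-post − ex-ante) = 2.4900% → 2.49%.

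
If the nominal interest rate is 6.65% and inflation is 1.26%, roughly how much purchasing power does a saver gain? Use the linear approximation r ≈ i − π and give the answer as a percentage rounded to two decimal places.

5.39%

r ≈ i − π = 6.65% − 1.26% = 5.39%.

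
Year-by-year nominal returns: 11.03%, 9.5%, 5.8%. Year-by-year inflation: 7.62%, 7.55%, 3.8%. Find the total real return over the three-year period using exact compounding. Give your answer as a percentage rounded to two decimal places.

7.06%

Compound the nominal returns: 1.1103 × 1.0950 × 1.0580 = 1.286294.
Compound inflation: 1.0762 × 1.0755 × 1.0380 = 1.201436.
Deflate: 1.286294 / 1.201436 = 1.070630.
Total real return = 1.070630 − 1 → 7.06%.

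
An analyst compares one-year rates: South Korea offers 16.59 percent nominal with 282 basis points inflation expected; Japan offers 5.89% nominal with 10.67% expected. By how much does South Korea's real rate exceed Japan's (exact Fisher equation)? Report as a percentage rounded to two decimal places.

17.71%

South Korea: (1 + 0.1659)/(1 + 0.0282) − 1 = 13.3923%
Japan: (1 + 0.0589)/(1 + 0.1067) − 1 = -4.3191%
Differential = 13.3923% − (-4.3191%) = 17.7115% → 17.71%.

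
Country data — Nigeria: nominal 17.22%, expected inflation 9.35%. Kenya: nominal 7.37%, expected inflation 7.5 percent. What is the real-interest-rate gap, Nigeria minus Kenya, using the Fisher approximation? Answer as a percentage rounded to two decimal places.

8.00%

Nigeria: 17.22% − 9.35% = 7.870%
Kenya: 7.37% − 7.5% = -0.130%
Differential = 8.000% → 8.00%.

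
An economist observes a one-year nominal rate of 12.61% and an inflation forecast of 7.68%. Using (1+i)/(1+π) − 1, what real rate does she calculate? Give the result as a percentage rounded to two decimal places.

By the Fisher relation, 1 + r = (1 + i)/(1 + π).
1 + r = 1.12610 / 1.07680 = 1.045784
r = 1.045784 − 1 = 4.5784%, i.e. 4.58%.

4.58%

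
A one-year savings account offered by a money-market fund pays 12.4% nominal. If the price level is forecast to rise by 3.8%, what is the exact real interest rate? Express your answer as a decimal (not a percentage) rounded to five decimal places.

1 + r = 1.12400 / 1.03800 = 1.082852
r = 1.082852 − 1 = 8.2852%, i.e. 0.08285.

0.08285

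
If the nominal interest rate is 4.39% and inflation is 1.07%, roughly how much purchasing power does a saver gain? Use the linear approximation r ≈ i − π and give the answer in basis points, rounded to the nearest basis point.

332 basis points

r ≈ i − π = 4.39% − 1.07% = 332 basis points.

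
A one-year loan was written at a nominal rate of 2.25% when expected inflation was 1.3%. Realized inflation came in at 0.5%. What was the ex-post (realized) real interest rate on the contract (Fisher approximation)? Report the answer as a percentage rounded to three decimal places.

Ex-post: 2.25% − 0.5% = 1.750%
So the realized real rate is 1.750%.

1.750%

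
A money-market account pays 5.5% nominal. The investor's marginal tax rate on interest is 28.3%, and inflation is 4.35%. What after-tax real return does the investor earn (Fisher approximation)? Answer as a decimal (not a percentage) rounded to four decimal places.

-0.0041

After-tax nominal return = 5.5% × (1 − 0.283) = 3.9435%.
r ≈ 3.9435% − 4.35% → -0.0041.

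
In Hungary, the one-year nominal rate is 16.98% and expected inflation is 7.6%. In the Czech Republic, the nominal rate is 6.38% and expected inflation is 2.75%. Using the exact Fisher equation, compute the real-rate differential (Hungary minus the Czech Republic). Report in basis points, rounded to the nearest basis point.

518 basis points

Hungary: (1 + 0.1698)/(1 + 0.0760) − 1 = 8.7175%
The Czech Republic: (1 + 0.0638)/(1 + 0.0275) − 1 = 3.5328%
Differential = 8.7175% − 3.5328% = 5.1846% → 518 basis points.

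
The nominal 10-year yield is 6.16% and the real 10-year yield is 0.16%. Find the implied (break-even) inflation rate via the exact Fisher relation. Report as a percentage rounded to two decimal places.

5.99%

(1 + π) = (1 + i)/(1 + r) = 1.06160 / 1.00160 = 1.059904
Break-even inflation = 1.059904 − 1 → 5.99%.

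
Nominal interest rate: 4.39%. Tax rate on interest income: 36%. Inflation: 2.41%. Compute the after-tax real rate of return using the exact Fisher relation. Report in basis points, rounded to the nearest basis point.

39 basis points

After-tax nominal return = 4.39% × (1 − 0.36) = 2.8096%.
1 + r = 1.028096 / 1.02410 = 1.003902
After-tax real rate = 1.003902 − 1 → 39 basis points.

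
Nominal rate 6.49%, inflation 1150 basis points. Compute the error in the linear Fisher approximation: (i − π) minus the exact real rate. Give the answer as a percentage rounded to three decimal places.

Approximate: r ≈ 6.490% − 11.500% = -5.0100%
Exact: (1 + 0.0649)/(1 + 0.1150) − 1 = -4.4933%
Error = -5.0100% − (-4.4933%) = -0.5167% → -0.517%.

-0.517%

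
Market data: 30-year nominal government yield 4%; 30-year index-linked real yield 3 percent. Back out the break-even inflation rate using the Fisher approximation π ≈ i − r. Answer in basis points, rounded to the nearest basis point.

π ≈ i − r = 4% − 3% → 100 basis points.

100 basis points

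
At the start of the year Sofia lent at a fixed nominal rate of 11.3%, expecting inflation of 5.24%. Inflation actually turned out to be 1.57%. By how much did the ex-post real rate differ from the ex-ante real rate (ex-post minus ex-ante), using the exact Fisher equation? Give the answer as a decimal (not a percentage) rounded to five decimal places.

0.03821

Ex-ante: (1 + 0.1130)/(1 + 0.0524) − 1 = 5.7583%
Ex-post: (1 + 0.1130)/(1 + 0.0157) − 1 = 9.5796%
Difference (ex-post − ex-ante) = 3.8213% → 0.03821.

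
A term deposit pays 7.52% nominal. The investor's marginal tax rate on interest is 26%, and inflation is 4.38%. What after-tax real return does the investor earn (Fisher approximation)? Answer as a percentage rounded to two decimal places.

1.18%

After-tax nominal return = 7.52% × (1 − 0.26) = 5.5648%.
r ≈ 5.5648% − 4.38% → 1.18%.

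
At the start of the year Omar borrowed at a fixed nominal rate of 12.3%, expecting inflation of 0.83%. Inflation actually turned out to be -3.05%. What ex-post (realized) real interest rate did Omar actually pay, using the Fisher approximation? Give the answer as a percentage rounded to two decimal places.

15.35%

Ex-post: 12.3% − (-3.05%) = 15.350%
So the realized real rate is 15.35%.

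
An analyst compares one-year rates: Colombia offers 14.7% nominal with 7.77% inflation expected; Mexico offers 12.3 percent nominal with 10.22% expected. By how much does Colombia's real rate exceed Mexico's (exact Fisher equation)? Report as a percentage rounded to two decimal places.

4.54%

Colombia: (1 + 0.1470)/(1 + 0.0777) − 1 = 6.4304%
Mexico: (1 + 0.1230)/(1 + 0.1022) − 1 = 1.8871%
Differential = 6.4304% − 1.8871% = 4.5432% → 4.54%.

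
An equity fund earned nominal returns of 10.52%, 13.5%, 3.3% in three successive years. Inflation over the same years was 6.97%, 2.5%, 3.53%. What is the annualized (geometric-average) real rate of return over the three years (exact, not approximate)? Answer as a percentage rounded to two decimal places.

Compound the nominal returns: 1.1052 × 1.1350 × 1.0330 = 1.29579727.
Compound inflation: 1.0697 × 1.0250 × 1.0353 = 1.13514692.
Deflate: 1.29579727 / 1.13514692 = 1.14152384.
Annualized real rate = 1.14152384^(1/3) − 1 = 4.5109% → 4.51%.

4.51%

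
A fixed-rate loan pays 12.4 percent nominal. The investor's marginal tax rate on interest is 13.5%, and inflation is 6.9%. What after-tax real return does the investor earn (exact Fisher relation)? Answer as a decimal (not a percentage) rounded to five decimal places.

0.03579

After-tax nominal return = 12.4% × (1 − 0.135) = 10.7260%.
1 + r = 1.10726 / 1.06900 = 1.035790
After-tax real rate = 1.035790 − 1 → 0.03579.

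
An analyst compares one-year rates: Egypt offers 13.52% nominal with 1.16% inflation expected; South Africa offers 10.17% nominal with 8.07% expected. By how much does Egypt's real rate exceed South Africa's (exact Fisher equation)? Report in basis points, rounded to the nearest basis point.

1028 basis points

Egypt: (1 + 0.1352)/(1 + 0.0116) − 1 = 12.2183%
South Africa: (1 + 0.1017)/(1 + 0.0807) − 1 = 1.9432%
Differential = 12.2183% − 1.9432% = 10.2751% → 1028 basis points.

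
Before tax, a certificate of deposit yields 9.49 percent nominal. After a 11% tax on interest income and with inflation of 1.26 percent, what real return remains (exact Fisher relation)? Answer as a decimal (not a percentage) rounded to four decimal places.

0.0710

After-tax nominal return = 9.49% × (1 − 0.11) = 8.4461%.
1 + r = 1.084461 / 1.01260 = 1.070967
After-tax real rate = 1.070967 − 1 → 0.0710.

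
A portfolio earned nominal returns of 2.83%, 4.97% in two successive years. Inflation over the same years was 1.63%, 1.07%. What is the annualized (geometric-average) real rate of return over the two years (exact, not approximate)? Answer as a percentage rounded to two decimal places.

2.51%

Nominal growth factor = 1.0283 × 1.0497 = 1.07940651
Price-level growth factor = 1.0163 × 1.0107 = 1.02717441
Real growth factor = 1.07940651 / 1.02717441 = 1.05085027
Annualized real rate = 1.05085027^(1/2) − 1 = 2.5110% → 2.51%.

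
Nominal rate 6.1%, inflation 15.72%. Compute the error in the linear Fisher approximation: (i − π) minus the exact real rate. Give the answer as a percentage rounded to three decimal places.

-1.307%

Approximate: r ≈ 6.100% − 15.720% = -9.6200%
Exact: (1 + 0.0610)/(1 + 0.1572) − 1 = -8.3132%
Error = -9.6200% − (-8.3132%) = -1.3068% → -1.307%.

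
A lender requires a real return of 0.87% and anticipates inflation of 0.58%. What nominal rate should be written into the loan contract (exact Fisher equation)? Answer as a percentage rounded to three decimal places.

1.455%

(1 + i) = (1 + r)(1 + π) = 1.00870 × 1.00580 = 1.01455046
i = 1.01455046 − 1, so the required nominal rate is 1.455%.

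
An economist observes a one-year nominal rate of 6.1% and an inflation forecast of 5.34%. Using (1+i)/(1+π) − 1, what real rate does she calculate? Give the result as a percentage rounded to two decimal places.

0.72%

By the Fisher identity, 1 + r = (1 + i)/(1 + π).
1 + r = 1.06100 / 1.05340 = 1.007215
r = 1.007215 − 1 = 0.7215%, i.e. 0.72%.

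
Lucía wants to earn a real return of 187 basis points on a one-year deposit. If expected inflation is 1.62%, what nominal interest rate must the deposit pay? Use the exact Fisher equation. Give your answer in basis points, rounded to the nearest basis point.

(1 + i) = (1 + r)(1 + π) = 1.01870 × 1.01620 = 1.03520294
i = 1.03520294 − 1, so the required nominal rate is 352 basis points.

352 basis points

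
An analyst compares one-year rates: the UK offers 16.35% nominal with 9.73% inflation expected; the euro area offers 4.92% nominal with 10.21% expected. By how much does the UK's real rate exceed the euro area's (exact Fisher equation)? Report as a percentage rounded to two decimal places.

10.83%

The UK: (1 + 0.1635)/(1 + 0.0973) − 1 = 6.0330%
The euro area: (1 + 0.0492)/(1 + 0.1021) − 1 = -4.7999%
Differential = 6.0330% − (-4.7999%) = 10.8329% → 10.83%.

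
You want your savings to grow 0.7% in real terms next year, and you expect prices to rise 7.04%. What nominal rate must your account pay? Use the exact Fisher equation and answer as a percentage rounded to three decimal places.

7.789%

(1 + i) = (1 + r)(1 + π) = 1.00700 × 1.07040 = 1.0778928
i = 1.0778928 − 1, so the required nominal rate is 7.789%.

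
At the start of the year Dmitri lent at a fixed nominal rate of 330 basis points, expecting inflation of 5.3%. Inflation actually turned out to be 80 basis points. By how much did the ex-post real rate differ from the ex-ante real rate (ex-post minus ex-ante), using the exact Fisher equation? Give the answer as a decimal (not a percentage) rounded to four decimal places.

Ex-ante: (1 + 0.0330)/(1 + 0.0530) − 1 = -1.8993%
Ex-post: (1 + 0.0330)/(1 + 0.0080) − 1 = 2.4802%
Difference (ex-post − ex-ante) = 4.3795% → 0.0438.

0.0438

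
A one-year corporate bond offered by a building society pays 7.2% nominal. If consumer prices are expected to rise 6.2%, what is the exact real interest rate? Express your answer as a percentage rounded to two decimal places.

By the Fisher identity, 1 + r = (1 + i)/(1 + π).
1 + r = 1.07200 / 1.06200 = 1.009416
r = 1.009416 − 1 = 0.9416%, i.e. 0.94%.

0.94%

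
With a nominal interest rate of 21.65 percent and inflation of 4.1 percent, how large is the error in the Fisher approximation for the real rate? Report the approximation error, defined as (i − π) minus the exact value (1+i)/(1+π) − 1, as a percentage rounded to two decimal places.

Approximate: r ≈ 21.650% − 4.100% = 17.5500%
Exact: (1 + 0.2165)/(1 + 0.0410) − 1 = 16.8588%
Error = 17.5500% − 16.8588% = 0.6912% → 0.69%.

0.69%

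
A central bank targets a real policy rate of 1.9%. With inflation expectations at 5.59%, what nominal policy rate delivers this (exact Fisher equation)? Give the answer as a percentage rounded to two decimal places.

(1 + i) = (1 + r)(1 + π) = 1.01900 × 1.05590 = 1.0759621
i = 1.0759621 − 1, so the required nominal rate is 7.60%.

7.60%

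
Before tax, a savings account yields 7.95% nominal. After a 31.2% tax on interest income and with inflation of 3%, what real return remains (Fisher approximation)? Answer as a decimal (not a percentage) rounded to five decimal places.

0.02470

After-tax nominal return = 7.95% × (1 − 0.312) = 5.4696%.
r ≈ 5.4696% − 3% → 0.02470.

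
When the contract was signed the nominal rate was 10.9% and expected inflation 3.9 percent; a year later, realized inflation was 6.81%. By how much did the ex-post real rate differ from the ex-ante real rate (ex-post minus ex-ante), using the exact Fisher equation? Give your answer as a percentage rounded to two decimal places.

Ex-ante: (1 + 0.1090)/(1 + 0.0390) − 1 = 6.7372%
Ex-post: (1 + 0.1090)/(1 + 0.0681) − 1 = 3.8292%
Difference (ex-post − ex-ante) = -2.9080% → -2.91%.

-2.91%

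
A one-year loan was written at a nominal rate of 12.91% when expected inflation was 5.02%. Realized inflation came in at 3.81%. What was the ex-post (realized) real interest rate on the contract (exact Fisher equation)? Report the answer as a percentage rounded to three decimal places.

Ex-post: (1 + 0.1291)/(1 + 0.0381) − 1 = 8.7660%
So the realized real rate is 8.766%.

8.766%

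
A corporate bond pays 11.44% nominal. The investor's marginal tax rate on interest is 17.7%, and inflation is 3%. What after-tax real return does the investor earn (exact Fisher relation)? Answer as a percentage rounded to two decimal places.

After-tax nominal return = 11.44% × (1 − 0.177) = 9.41512%.
1 + r = 1.0941512 / 1.03000 = 1.062283
After-tax real rate = 1.062283 − 1 → 6.23%.

6.23%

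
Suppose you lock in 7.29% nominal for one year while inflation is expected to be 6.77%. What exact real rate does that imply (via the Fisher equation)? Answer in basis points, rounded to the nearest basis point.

49 basis points

By the Fisher equation, 1 + r = (1 + i)/(1 + π).
1 + r = 1.07290 / 1.06770 = 1.004870
r = 1.004870 − 1 = 0.4870%, i.e. 49 basis points.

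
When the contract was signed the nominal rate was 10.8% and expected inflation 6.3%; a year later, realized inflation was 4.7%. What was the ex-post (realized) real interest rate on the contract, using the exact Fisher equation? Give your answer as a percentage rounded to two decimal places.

Ex-post: (1 + 0.1080)/(1 + 0.0470) − 1 = 5.8262%
So the realized real rate is 5.83%.

5.83%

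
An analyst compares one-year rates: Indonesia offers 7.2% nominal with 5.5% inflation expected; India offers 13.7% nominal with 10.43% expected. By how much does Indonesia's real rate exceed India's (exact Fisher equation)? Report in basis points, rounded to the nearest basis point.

-135 basis points

Indonesia: (1 + 0.0720)/(1 + 0.0550) − 1 = 1.6114%
India: (1 + 0.1370)/(1 + 0.1043) − 1 = 2.9612%
Differential = 1.6114% − 2.9612% = -1.3498% → -135 basis points.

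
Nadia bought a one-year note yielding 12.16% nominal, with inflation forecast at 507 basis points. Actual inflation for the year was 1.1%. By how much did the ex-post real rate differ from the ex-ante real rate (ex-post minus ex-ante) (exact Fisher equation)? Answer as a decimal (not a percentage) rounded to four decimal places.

0.0419

Ex-ante: (1 + 0.1216)/(1 + 0.0507) − 1 = 6.7479%
Ex-post: (1 + 0.1216)/(1 + 0.0110) − 1 = 10.9397%
Difference (ex-post − ex-ante) = 4.1918% → 0.0419.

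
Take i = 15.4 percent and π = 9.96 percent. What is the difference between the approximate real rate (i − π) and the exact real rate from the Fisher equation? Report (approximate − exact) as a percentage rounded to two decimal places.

Approximate: r ≈ 15.400% − 9.960% = 5.4400%
Exact: (1 + 0.1540)/(1 + 0.0996) − 1 = 4.9473%
Error = 5.4400% − 4.9473% = 0.4927% → 0.49%.

0.49%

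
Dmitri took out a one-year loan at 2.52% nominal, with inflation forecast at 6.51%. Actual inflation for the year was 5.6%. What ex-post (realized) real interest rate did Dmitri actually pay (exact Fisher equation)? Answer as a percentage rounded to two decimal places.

Ex-post: (1 + 0.0252)/(1 + 0.0560) − 1 = -2.9167%
So the realized real rate is -2.92%.

-2.92%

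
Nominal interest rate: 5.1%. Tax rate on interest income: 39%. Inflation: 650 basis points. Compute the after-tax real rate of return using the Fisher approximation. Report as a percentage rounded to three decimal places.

After-tax nominal return = 5.1% × (1 − 0.39) = 3.1110%.
r ≈ 3.1110% − 6.5% → -3.389%.

-3.389%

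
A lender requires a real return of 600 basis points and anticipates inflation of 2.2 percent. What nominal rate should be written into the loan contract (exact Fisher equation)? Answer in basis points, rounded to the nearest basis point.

(1 + i) = (1 + r)(1 + π) = 1.06000 × 1.02200 = 1.08332
i = 1.08332 − 1, so the required nominal rate is 833 basis points.

833 basis points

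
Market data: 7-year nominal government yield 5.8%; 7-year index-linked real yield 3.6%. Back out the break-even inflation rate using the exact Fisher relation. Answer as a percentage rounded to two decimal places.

(1 + π) = (1 + i)/(1 + r) = 1.05800 / 1.03600 = 1.021236
Break-even inflation = 1.021236 − 1 → 2.12%.

2.12%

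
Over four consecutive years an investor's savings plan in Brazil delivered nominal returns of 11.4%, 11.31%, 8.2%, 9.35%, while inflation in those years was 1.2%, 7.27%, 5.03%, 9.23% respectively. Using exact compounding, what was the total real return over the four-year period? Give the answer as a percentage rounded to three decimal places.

Nominal growth factor = 1.1140 × 1.1131 × 1.0820 × 1.0935 = 1.467119
Price-level growth factor = 1.0120 × 1.0727 × 1.0503 × 1.0923 = 1.245415
Real growth factor = 1.467119 / 1.245415 = 1.178016
Total real return = 1.178016 − 1 → 17.802%.

17.802%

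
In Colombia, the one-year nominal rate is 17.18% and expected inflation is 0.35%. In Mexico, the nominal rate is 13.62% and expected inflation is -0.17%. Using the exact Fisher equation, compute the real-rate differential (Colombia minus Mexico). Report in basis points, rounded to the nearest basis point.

Colombia: (1 + 0.1718)/(1 + 0.0035) − 1 = 16.7713%
Mexico: (1 + 0.1362)/(1 − 0.0017) − 1 = 13.8135%
Differential = 16.7713% − 13.8135% = 2.9578% → 296 basis points.

296 basis points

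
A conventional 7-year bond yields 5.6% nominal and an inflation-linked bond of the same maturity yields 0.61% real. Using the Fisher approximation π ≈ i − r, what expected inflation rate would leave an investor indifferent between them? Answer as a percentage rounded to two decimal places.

4.99%

π ≈ i − r = 5.6% − 0.61% → 4.99%.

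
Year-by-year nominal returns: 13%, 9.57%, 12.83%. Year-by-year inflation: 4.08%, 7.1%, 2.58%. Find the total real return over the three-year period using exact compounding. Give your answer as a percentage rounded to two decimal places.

Nominal growth factor = 1.1300 × 1.0957 × 1.1283 = 1.396994
Price-level growth factor = 1.0408 × 1.0710 × 1.0258 = 1.143456
Real growth factor = 1.396994 / 1.143456 = 1.221730
Total real return = 1.221730 − 1 → 22.17%.

22.17%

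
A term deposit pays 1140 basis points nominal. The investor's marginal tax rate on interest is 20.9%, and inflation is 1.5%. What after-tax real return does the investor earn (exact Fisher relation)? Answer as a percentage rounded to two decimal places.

After-tax nominal return = 11.4% × (1 − 0.209) = 9.0174%.
1 + r = 1.090174 / 1.01500 = 1.074063
After-tax real rate = 1.074063 − 1 → 7.41%.

7.41%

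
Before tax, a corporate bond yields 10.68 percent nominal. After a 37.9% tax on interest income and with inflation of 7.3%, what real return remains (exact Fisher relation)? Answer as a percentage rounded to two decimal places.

After-tax nominal return = 10.68% × (1 − 0.379) = 6.63228%.
1 + r = 1.0663228 / 1.07300 = 0.993777
After-tax real rate = 0.993777 − 1 → -0.62%.

-0.62%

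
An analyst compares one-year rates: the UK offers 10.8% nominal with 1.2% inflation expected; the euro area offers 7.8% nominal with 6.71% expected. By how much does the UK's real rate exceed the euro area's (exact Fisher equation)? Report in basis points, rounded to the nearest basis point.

846 basis points

The UK: (1 + 0.1080)/(1 + 0.0120) − 1 = 9.4862%
The euro area: (1 + 0.0780)/(1 + 0.0671) − 1 = 1.0215%
Differential = 9.4862% − 1.0215% = 8.4647% → 846 basis points.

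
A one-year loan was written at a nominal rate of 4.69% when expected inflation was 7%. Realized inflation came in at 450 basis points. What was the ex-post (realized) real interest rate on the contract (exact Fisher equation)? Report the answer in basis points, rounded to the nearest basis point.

Ex-post: (1 + 0.0469)/(1 + 0.0450) − 1 = 0.1818%
So the realized real rate is 18 basis points.

18 basis points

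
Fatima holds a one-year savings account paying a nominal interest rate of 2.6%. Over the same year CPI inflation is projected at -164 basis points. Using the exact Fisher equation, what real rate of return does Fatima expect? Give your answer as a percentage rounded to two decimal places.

4.31%

1 + r = 1.02600 / 0.98360 = 1.043107
r = 1.043107 − 1 = 4.3107%, i.e. 4.31%.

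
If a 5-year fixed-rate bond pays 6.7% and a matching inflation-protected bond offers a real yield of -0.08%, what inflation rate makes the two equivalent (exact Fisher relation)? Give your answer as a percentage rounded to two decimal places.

6.79%

(1 + π) = (1 + i)/(1 + r) = 1.06700 / 0.99920 = 1.067854
Break-even inflation = 1.067854 − 1 → 6.79%.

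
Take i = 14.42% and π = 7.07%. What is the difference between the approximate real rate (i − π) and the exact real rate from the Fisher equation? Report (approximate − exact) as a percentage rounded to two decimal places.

0.49%

Approximate: r ≈ 14.420% − 7.070% = 7.3500%
Exact: (1 + 0.1442)/(1 + 0.0707) − 1 = 6.8647%
Error = 7.3500% − 6.8647% = 0.4853% → 0.49%.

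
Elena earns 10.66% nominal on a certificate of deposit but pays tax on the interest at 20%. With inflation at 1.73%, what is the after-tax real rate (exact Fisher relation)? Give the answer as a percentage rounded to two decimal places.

6.68%

After-tax nominal return = 10.66% × (1 − 0.2) = 8.5280%.
1 + r = 1.08528 / 1.01730 = 1.066824
After-tax real rate = 1.066824 − 1 → 6.68%.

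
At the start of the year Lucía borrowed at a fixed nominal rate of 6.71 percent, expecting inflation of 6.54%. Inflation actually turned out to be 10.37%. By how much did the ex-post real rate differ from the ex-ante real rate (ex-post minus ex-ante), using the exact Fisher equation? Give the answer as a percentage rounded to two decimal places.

Ex-ante: (1 + 0.0671)/(1 + 0.0654) − 1 = 0.1596%
Ex-post: (1 + 0.0671)/(1 + 0.1037) − 1 = -3.3161%
Difference (ex-post − ex-ante) = -3.4757% → -3.48%.

-3.48%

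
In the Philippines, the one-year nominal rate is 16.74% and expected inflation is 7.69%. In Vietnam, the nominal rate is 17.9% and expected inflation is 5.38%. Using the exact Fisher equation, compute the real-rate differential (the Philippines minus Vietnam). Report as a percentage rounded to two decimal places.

The Philippines: (1 + 0.1674)/(1 + 0.0769) − 1 = 8.4038%
Vietnam: (1 + 0.1790)/(1 + 0.0538) − 1 = 11.8808%
Differential = 8.4038% − 11.8808% = -3.4771% → -3.48%.

-3.48%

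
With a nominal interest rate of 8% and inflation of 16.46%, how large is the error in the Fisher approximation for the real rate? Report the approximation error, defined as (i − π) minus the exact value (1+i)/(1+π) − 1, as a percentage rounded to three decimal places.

Approximate: r ≈ 8.000% − 16.460% = -8.4600%
Exact: (1 + 0.0800)/(1 + 0.1646) − 1 = -7.2643%
Error = -8.4600% − (-7.2643%) = -1.1957% → -1.196%.

-1.196%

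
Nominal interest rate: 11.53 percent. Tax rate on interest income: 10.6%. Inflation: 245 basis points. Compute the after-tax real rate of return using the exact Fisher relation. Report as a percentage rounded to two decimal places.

After-tax nominal return = 11.53% × (1 − 0.106) = 10.30782%.
1 + r = 1.1030782 / 1.02450 = 1.076699
After-tax real rate = 1.076699 − 1 → 7.67%.

7.67%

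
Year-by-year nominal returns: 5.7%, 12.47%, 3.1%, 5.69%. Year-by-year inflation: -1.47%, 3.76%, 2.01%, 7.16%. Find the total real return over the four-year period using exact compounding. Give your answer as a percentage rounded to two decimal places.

15.91%

Nominal growth factor = 1.0570 × 1.1247 × 1.0310 × 1.0569 = 1.295401
Price-level growth factor = 0.9853 × 1.0376 × 1.0201 × 1.0716 = 1.117568
Real growth factor = 1.295401 / 1.117568 = 1.159125
Total real return = 1.159125 − 1 → 15.91%.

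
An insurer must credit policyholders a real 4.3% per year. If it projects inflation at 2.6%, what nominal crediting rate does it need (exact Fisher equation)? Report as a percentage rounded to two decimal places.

(1 + i) = (1 + r)(1 + π) = 1.04300 × 1.02600 = 1.070118
i = 1.070118 − 1, so the required nominal rate is 7.01%.

7.01%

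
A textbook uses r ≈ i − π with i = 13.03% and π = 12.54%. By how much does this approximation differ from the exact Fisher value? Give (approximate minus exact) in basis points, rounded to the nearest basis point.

5 basis points

Approximate: r ≈ 13.030% − 12.540% = 0.4900%
Exact: (1 + 0.1303)/(1 + 0.1254) − 1 = 0.4354%
Error = 0.4900% − 0.4354% = 0.0546% → 5 basis points.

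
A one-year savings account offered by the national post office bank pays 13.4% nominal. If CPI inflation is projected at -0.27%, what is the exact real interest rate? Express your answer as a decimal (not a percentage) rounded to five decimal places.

By the Fisher identity, 1 + r = (1 + i)/(1 + π).
1 + r = 1.13400 / 0.99730 = 1.137070
r = 1.137070 − 1 = 13.7070%, i.e. 0.13707.

0.13707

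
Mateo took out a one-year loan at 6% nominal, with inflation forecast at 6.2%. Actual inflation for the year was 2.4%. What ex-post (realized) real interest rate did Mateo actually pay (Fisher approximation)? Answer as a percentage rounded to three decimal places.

Ex-post: 6% − 2.4% = 3.600%
So the realized real rate is 3.600%.

3.600%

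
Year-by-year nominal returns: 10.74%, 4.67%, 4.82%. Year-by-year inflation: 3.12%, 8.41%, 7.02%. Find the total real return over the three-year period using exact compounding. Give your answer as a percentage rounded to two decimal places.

1.55%

Nominal growth factor = 1.1074 × 1.0467 × 1.0482 = 1.214985
Price-level growth factor = 1.0312 × 1.0841 × 1.0702 = 1.196402
Real growth factor = 1.214985 / 1.196402 = 1.015532
Total real return = 1.015532 − 1 → 1.55%.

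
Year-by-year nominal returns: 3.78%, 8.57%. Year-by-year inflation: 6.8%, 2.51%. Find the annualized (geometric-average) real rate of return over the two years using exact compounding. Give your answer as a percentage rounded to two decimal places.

1.45%

Nominal growth factor = 1.0378 × 1.0857 = 1.12673946
Price-level growth factor = 1.0680 × 1.0251 = 1.09480680
Real growth factor = 1.12673946 / 1.09480680 = 1.02916739
Annualized real rate = 1.02916739^(1/2) − 1 = 1.4479% → 1.45%.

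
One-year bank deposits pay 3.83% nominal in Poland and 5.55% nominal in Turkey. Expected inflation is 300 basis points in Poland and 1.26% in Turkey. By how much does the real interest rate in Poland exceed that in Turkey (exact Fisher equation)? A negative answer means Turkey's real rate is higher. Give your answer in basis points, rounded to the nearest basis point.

Poland: (1 + 0.0383)/(1 + 0.0300) − 1 = 0.8058%
Turkey: (1 + 0.0555)/(1 + 0.0126) − 1 = 4.2366%
Differential = 0.8058% − 4.2366% = -3.4308% → -343 basis points.

-343 basis points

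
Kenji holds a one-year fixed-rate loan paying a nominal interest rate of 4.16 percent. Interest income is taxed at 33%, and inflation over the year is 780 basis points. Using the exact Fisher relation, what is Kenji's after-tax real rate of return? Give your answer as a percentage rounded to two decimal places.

After-tax nominal return = 4.16% × (1 − 0.33) = 2.7872%.
1 + r = 1.027872 / 1.07800 = 0.953499
After-tax real rate = 0.953499 − 1 → -4.65%.

-4.65%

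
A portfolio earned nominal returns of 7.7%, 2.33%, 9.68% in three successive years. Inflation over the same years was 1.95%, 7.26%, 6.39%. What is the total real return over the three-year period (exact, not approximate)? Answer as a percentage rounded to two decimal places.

3.90%

Nominal growth factor = 1.0770 × 1.0233 × 1.0968 = 1.208777
Price-level growth factor = 1.0195 × 1.0726 × 1.0639 = 1.163391
Real growth factor = 1.208777 / 1.163391 = 1.039011
Total real return = 1.039011 − 1 → 3.90%.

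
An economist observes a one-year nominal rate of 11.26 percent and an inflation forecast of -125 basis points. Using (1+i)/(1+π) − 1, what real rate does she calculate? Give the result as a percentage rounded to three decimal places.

12.668%

By the Fisher identity, 1 + r = (1 + i)/(1 + π).
1 + r = 1.11260 / 0.98750 = 1.126684
r = 1.126684 − 1 = 12.6684%, i.e. 12.668%.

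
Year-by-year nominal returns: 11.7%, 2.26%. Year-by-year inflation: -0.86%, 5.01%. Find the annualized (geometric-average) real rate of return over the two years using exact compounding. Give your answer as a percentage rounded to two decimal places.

4.75%

Nominal growth factor = 1.1170 × 1.0226 = 1.14224420
Price-level growth factor = 0.9914 × 1.0501 = 1.04106914
Real growth factor = 1.14224420 / 1.04106914 = 1.09718380
Annualized real rate = 1.09718380^(1/2) − 1 = 4.7465% → 4.75%.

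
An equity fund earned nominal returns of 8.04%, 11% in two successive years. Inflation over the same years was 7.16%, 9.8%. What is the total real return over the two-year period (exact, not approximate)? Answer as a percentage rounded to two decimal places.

Nominal growth factor = 1.0804 × 1.1100 = 1.199244
Price-level growth factor = 1.0716 × 1.0980 = 1.176617
Real growth factor = 1.199244 / 1.176617 = 1.019231
Total real return = 1.019231 − 1 → 1.92%.

1.92%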